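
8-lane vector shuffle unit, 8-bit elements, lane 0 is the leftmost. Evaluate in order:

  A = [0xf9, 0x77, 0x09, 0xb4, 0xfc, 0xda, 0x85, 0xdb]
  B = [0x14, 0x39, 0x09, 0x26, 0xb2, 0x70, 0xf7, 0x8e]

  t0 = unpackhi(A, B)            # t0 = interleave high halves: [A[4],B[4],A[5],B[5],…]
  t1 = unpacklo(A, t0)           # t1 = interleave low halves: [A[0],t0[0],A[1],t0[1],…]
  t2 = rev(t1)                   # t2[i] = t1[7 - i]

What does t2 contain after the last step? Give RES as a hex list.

RES = [0x70, 0xb4, 0xda, 0x09, 0xb2, 0x77, 0xfc, 0xf9]

  t0: fc b2 da 70 85 f7 db 8e
  t1: f9 fc 77 b2 09 da b4 70
  t2: 70 b4 da 09 b2 77 fc f9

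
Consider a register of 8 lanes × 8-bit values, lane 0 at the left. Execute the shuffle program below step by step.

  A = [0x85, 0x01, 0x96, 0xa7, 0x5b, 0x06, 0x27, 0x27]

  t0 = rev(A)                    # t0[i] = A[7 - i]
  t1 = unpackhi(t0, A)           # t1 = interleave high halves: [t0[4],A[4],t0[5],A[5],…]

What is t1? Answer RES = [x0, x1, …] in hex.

RES = [0xa7, 0x5b, 0x96, 0x06, 0x01, 0x27, 0x85, 0x27]

  t0: 27 27 06 5b a7 96 01 85
  t1: a7 5b 96 06 01 27 85 27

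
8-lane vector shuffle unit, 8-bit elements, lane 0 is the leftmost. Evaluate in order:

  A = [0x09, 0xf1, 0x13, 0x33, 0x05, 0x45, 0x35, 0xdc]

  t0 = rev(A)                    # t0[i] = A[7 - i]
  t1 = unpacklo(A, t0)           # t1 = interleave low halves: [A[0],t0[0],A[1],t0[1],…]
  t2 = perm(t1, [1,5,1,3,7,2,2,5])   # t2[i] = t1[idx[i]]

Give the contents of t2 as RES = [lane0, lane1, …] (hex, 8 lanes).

  t0: dc 35 45 05 33 13 f1 09
  t1: 09 dc f1 35 13 45 33 05
  t2: dc 45 dc 35 05 f1 f1 45

RES = [ 0xdc  0x45  0xdc  0x35  0x05  0xf1  0xf1  0x45 ]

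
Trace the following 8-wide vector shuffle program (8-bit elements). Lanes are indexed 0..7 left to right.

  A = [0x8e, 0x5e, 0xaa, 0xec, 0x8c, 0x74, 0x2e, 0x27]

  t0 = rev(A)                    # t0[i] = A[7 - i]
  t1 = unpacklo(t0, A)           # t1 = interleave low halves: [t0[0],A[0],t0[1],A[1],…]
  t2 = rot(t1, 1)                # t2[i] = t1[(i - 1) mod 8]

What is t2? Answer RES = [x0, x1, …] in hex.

→ t0 |27|2e|74|8c|ec|aa|5e|8e|
→ t1 |27|8e|2e|5e|74|aa|8c|ec|
→ t2 |ec|27|8e|2e|5e|74|aa|8c|

RES = [ 0xec  0x27  0x8e  0x2e  0x5e  0x74  0xaa  0x8c ]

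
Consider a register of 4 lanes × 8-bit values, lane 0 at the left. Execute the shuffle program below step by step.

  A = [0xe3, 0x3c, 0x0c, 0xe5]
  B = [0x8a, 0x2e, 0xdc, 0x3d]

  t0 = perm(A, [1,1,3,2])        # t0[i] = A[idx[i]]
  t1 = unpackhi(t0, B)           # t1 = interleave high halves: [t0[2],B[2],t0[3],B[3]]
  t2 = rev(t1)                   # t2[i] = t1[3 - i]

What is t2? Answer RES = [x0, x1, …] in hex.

RES = [0x3d, 0x0c, 0xdc, 0xe5]

  t0: 3c 3c e5 0c
  t1: e5 dc 0c 3d
  t2: 3d 0c dc e5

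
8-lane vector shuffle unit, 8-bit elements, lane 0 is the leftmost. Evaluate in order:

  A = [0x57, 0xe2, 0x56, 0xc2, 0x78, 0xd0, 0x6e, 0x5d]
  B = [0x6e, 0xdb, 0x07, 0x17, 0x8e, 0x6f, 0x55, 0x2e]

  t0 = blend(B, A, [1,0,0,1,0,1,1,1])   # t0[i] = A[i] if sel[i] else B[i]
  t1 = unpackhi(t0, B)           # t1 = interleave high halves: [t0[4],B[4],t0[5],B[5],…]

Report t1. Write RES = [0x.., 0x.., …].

→ t0 |57|db|07|c2|8e|d0|6e|5d|
→ t1 |8e|8e|d0|6f|6e|55|5d|2e|

RES = [0x8e, 0x8e, 0xd0, 0x6f, 0x6e, 0x55, 0x5d, 0x2e]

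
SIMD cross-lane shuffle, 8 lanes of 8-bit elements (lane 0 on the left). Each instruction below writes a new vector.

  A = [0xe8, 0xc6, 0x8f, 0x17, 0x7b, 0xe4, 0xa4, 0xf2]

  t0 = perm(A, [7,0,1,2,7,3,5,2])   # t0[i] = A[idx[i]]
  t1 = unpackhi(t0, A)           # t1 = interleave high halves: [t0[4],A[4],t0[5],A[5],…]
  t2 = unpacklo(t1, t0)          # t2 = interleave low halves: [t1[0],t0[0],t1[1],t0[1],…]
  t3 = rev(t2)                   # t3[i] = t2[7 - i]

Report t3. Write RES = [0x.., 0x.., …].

RES = [ 0x8f  0xe4  0xc6  0x17  0xe8  0x7b  0xf2  0xf2 ]

  t0: f2 e8 c6 8f f2 17 e4 8f
  t1: f2 7b 17 e4 e4 a4 8f f2
  t2: f2 f2 7b e8 17 c6 e4 8f
  t3: 8f e4 c6 17 e8 7b f2 f2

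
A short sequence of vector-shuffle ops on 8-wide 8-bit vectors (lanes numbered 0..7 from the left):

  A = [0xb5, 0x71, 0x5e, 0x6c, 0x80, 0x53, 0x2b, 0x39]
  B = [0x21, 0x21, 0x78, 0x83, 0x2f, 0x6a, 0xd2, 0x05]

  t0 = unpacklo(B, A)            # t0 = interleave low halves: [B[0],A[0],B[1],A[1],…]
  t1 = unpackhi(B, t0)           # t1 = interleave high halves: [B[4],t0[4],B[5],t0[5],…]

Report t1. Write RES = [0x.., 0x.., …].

RES = [ 0x2f  0x78  0x6a  0x5e  0xd2  0x83  0x05  0x6c ]

  t0: 21 b5 21 71 78 5e 83 6c
  t1: 2f 78 6a 5e d2 83 05 6c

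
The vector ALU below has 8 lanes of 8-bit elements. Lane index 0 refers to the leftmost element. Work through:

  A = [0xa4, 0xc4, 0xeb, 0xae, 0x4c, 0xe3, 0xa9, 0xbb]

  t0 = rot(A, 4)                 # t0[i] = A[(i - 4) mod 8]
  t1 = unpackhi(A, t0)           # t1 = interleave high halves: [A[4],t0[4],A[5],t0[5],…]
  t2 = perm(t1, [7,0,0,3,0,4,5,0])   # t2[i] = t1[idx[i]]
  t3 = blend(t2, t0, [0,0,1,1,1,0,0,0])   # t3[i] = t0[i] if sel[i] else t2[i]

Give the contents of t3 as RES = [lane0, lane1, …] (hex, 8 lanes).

→ t0 |4c|e3|a9|bb|a4|c4|eb|ae|
→ t1 |4c|a4|e3|c4|a9|eb|bb|ae|
→ t2 |ae|4c|4c|c4|4c|a9|eb|4c|
→ t3 |ae|4c|a9|bb|a4|a9|eb|4c|

RES = [0xae, 0x4c, 0xa9, 0xbb, 0xa4, 0xa9, 0xeb, 0x4c]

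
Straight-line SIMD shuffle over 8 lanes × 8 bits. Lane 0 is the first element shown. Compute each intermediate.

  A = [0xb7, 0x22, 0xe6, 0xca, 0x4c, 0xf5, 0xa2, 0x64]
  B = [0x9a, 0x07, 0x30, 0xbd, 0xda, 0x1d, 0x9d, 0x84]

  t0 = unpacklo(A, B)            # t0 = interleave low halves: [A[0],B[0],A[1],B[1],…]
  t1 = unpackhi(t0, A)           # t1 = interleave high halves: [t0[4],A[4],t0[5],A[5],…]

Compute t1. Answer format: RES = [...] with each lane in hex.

→ t0 |b7|9a|22|07|e6|30|ca|bd|
→ t1 |e6|4c|30|f5|ca|a2|bd|64|

RES = [0xe6, 0x4c, 0x30, 0xf5, 0xca, 0xa2, 0xbd, 0x64]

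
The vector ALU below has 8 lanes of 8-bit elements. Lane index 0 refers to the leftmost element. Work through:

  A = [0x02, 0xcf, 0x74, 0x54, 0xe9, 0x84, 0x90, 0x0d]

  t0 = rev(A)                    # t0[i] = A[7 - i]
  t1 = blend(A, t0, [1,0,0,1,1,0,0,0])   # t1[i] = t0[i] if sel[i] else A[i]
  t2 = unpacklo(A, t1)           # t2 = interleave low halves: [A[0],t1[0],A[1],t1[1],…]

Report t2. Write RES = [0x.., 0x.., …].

RES = [ 0x02  0x0d  0xcf  0xcf  0x74  0x74  0x54  0xe9 ]

  t0: 0d 90 84 e9 54 74 cf 02
  t1: 0d cf 74 e9 54 84 90 0d
  t2: 02 0d cf cf 74 74 54 e9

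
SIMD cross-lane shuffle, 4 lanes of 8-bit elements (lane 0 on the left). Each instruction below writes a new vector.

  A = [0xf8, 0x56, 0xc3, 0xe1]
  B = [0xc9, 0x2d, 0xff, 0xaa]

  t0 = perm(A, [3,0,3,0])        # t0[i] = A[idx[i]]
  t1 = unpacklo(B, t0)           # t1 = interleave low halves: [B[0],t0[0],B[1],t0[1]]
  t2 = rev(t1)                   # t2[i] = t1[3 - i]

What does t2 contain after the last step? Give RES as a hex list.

t0 = [0xe1, 0xf8, 0xe1, 0xf8]
t1 = [0xc9, 0xe1, 0x2d, 0xf8]
t2 = [0xf8, 0x2d, 0xe1, 0xc9]

RES = [0xf8, 0x2d, 0xe1, 0xc9]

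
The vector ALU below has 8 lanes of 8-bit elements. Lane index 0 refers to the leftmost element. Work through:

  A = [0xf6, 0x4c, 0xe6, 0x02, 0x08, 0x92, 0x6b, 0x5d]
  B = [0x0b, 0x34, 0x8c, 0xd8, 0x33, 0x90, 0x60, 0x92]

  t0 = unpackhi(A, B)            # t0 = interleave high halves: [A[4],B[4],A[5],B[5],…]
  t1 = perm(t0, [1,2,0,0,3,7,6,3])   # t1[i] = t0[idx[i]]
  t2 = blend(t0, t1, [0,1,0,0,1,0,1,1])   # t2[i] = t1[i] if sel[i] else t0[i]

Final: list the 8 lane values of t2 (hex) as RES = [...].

→ t0 |08|33|92|90|6b|60|5d|92|
→ t1 |33|92|08|08|90|92|5d|90|
→ t2 |08|92|92|90|90|60|5d|90|

RES = [0x08, 0x92, 0x92, 0x90, 0x90, 0x60, 0x5d, 0x90]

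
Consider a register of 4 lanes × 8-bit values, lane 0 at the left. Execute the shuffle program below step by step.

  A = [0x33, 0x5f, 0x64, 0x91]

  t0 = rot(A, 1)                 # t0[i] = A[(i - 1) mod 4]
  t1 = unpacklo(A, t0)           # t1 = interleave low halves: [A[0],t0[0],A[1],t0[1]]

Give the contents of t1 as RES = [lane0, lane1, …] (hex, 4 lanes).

→ t0 |91|33|5f|64|
→ t1 |33|91|5f|33|

RES = [0x33, 0x91, 0x5f, 0x33]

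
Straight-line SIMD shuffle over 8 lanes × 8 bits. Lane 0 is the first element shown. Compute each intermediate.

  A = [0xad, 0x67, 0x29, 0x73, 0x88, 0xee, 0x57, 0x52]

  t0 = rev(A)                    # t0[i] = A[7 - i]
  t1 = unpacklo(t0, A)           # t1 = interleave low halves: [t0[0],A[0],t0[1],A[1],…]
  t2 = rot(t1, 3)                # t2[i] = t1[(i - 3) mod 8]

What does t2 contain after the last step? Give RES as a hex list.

  t0: 52 57 ee 88 73 29 67 ad
  t1: 52 ad 57 67 ee 29 88 73
  t2: 29 88 73 52 ad 57 67 ee

RES = [ 0x29  0x88  0x73  0x52  0xad  0x57  0x67  0xee ]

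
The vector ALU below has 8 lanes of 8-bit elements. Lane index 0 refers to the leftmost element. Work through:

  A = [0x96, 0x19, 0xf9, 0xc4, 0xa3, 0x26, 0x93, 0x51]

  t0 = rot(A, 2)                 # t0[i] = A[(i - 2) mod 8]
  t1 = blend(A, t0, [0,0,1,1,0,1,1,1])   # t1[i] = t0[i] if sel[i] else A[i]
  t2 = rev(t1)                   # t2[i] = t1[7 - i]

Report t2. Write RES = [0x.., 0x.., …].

  t0: 93 51 96 19 f9 c4 a3 26
  t1: 96 19 96 19 a3 c4 a3 26
  t2: 26 a3 c4 a3 19 96 19 96

RES = [0x26, 0xa3, 0xc4, 0xa3, 0x19, 0x96, 0x19, 0x96]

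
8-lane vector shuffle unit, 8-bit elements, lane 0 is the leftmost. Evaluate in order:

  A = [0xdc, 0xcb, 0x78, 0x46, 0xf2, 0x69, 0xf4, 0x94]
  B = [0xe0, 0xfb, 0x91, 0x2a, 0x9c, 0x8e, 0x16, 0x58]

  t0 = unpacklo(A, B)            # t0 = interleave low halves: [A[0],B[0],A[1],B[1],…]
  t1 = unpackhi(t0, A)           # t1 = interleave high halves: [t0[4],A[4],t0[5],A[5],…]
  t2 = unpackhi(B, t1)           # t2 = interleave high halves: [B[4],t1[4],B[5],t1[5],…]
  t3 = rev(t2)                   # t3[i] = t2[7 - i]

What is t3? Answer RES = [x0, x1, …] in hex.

t0 = [0xdc, 0xe0, 0xcb, 0xfb, 0x78, 0x91, 0x46, 0x2a]
t1 = [0x78, 0xf2, 0x91, 0x69, 0x46, 0xf4, 0x2a, 0x94]
t2 = [0x9c, 0x46, 0x8e, 0xf4, 0x16, 0x2a, 0x58, 0x94]
t3 = [0x94, 0x58, 0x2a, 0x16, 0xf4, 0x8e, 0x46, 0x9c]

RES = [ 0x94  0x58  0x2a  0x16  0xf4  0x8e  0x46  0x9c ]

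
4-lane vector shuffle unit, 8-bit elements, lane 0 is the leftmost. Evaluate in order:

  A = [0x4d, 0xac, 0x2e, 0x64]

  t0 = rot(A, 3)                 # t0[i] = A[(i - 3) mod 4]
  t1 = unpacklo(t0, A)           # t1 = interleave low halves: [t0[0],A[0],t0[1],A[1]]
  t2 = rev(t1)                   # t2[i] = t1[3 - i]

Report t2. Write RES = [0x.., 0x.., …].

  t0: ac 2e 64 4d
  t1: ac 4d 2e ac
  t2: ac 2e 4d ac

RES = [0xac, 0x2e, 0x4d, 0xac]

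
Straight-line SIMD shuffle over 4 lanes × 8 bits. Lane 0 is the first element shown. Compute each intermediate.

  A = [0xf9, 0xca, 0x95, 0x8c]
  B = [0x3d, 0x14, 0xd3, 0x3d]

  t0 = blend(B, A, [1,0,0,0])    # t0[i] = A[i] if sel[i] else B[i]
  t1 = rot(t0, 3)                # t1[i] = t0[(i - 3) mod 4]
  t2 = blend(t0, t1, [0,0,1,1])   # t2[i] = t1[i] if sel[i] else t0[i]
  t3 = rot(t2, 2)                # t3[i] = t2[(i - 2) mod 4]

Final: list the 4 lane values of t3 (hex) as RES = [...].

RES = [ 0x3d  0xf9  0xf9  0x14 ]

  t0: f9 14 d3 3d
  t1: 14 d3 3d f9
  t2: f9 14 3d f9
  t3: 3d f9 f9 14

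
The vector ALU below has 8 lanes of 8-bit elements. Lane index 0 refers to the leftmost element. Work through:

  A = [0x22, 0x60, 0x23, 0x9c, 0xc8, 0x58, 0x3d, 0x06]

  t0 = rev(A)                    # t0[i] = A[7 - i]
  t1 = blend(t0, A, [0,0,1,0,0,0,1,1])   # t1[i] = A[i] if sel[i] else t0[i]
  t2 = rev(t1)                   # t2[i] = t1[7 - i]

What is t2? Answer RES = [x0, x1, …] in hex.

RES = [0x06, 0x3d, 0x23, 0x9c, 0xc8, 0x23, 0x3d, 0x06]

→ t0 |06|3d|58|c8|9c|23|60|22|
→ t1 |06|3d|23|c8|9c|23|3d|06|
→ t2 |06|3d|23|9c|c8|23|3d|06|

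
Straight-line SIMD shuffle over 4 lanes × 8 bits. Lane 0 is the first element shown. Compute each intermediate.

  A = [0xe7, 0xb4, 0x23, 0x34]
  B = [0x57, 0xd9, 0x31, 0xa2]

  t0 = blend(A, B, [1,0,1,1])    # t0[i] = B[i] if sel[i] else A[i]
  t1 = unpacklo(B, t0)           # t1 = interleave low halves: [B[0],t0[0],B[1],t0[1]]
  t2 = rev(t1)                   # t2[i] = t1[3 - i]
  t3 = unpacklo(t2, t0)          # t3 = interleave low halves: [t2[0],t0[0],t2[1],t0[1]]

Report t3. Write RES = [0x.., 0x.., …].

RES = [ 0xb4  0x57  0xd9  0xb4 ]

t0 = [0x57, 0xb4, 0x31, 0xa2]
t1 = [0x57, 0x57, 0xd9, 0xb4]
t2 = [0xb4, 0xd9, 0x57, 0x57]
t3 = [0xb4, 0x57, 0xd9, 0xb4]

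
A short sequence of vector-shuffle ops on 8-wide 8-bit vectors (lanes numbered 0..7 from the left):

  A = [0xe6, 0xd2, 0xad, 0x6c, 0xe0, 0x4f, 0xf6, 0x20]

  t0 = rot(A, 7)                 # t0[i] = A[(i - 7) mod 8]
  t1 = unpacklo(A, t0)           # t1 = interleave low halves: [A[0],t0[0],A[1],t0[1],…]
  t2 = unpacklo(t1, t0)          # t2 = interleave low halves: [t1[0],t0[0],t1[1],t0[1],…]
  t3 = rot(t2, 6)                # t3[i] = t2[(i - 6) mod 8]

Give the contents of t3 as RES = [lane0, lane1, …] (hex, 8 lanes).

RES = [ 0xd2  0xad  0xd2  0x6c  0xad  0xe0  0xe6  0xd2 ]

  t0: d2 ad 6c e0 4f f6 20 e6
  t1: e6 d2 d2 ad ad 6c 6c e0
  t2: e6 d2 d2 ad d2 6c ad e0
  t3: d2 ad d2 6c ad e0 e6 d2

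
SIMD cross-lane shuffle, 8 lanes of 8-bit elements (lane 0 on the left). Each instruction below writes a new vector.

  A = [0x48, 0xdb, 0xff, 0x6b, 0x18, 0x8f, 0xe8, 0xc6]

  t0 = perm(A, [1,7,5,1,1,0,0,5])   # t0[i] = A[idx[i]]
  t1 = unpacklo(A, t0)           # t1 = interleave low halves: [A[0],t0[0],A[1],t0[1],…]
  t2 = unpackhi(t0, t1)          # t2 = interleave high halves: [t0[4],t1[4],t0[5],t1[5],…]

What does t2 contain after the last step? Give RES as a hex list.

→ t0 |db|c6|8f|db|db|48|48|8f|
→ t1 |48|db|db|c6|ff|8f|6b|db|
→ t2 |db|ff|48|8f|48|6b|8f|db|

RES = [0xdb, 0xff, 0x48, 0x8f, 0x48, 0x6b, 0x8f, 0xdb]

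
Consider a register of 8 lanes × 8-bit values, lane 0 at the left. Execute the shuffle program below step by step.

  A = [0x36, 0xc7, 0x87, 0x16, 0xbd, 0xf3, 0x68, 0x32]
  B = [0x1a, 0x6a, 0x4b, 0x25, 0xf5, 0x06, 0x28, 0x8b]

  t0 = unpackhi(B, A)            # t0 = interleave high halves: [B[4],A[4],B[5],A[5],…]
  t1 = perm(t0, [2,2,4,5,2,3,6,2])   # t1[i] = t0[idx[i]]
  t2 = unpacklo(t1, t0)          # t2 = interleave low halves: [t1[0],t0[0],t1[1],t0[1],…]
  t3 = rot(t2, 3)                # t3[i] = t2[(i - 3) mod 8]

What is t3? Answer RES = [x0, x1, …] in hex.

t0 = [0xf5, 0xbd, 0x06, 0xf3, 0x28, 0x68, 0x8b, 0x32]
t1 = [0x06, 0x06, 0x28, 0x68, 0x06, 0xf3, 0x8b, 0x06]
t2 = [0x06, 0xf5, 0x06, 0xbd, 0x28, 0x06, 0x68, 0xf3]
t3 = [0x06, 0x68, 0xf3, 0x06, 0xf5, 0x06, 0xbd, 0x28]

RES = [0x06, 0x68, 0xf3, 0x06, 0xf5, 0x06, 0xbd, 0x28]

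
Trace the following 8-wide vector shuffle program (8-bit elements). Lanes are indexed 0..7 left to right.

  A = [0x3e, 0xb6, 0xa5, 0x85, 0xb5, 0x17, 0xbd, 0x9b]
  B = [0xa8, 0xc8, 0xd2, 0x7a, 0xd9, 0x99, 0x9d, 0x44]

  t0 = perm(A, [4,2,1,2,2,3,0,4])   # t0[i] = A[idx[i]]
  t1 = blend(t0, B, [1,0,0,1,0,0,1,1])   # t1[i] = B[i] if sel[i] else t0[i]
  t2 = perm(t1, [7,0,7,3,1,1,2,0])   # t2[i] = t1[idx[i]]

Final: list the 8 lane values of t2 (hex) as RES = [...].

RES = [0x44, 0xa8, 0x44, 0x7a, 0xa5, 0xa5, 0xb6, 0xa8]

  t0: b5 a5 b6 a5 a5 85 3e b5
  t1: a8 a5 b6 7a a5 85 9d 44
  t2: 44 a8 44 7a a5 a5 b6 a8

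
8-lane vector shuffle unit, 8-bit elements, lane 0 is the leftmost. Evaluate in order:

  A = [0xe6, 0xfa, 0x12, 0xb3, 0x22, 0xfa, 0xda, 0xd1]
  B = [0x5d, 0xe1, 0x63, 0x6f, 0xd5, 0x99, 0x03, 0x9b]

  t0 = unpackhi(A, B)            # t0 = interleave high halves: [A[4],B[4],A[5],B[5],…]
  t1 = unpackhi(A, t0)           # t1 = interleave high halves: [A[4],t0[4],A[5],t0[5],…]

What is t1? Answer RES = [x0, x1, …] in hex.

RES = [ 0x22  0xda  0xfa  0x03  0xda  0xd1  0xd1  0x9b ]

t0 = [0x22, 0xd5, 0xfa, 0x99, 0xda, 0x03, 0xd1, 0x9b]
t1 = [0x22, 0xda, 0xfa, 0x03, 0xda, 0xd1, 0xd1, 0x9b]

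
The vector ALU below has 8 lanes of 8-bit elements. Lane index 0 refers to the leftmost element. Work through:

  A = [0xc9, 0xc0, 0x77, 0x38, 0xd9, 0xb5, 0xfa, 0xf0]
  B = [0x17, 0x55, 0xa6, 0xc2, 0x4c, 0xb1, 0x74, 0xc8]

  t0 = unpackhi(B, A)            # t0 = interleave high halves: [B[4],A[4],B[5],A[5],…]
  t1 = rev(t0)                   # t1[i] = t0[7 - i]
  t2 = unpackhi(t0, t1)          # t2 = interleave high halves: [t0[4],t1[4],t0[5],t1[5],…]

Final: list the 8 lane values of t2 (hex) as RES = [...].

RES = [ 0x74  0xb5  0xfa  0xb1  0xc8  0xd9  0xf0  0x4c ]

→ t0 |4c|d9|b1|b5|74|fa|c8|f0|
→ t1 |f0|c8|fa|74|b5|b1|d9|4c|
→ t2 |74|b5|fa|b1|c8|d9|f0|4c|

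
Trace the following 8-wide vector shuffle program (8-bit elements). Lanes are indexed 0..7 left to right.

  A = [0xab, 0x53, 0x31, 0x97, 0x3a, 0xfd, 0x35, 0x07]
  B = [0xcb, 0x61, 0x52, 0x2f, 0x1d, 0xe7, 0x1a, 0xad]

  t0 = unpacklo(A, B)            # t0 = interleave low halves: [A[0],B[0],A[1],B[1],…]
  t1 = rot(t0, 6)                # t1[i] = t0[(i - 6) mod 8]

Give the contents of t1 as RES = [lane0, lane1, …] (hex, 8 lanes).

  t0: ab cb 53 61 31 52 97 2f
  t1: 53 61 31 52 97 2f ab cb

RES = [ 0x53  0x61  0x31  0x52  0x97  0x2f  0xab  0xcb ]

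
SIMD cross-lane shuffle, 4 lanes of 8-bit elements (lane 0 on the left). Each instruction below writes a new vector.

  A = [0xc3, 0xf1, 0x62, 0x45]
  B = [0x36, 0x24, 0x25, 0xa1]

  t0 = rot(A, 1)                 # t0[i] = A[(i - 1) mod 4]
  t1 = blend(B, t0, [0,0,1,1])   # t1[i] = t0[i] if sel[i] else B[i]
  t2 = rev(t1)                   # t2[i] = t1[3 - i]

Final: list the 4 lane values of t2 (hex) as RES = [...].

RES = [ 0x62  0xf1  0x24  0x36 ]

→ t0 |45|c3|f1|62|
→ t1 |36|24|f1|62|
→ t2 |62|f1|24|36|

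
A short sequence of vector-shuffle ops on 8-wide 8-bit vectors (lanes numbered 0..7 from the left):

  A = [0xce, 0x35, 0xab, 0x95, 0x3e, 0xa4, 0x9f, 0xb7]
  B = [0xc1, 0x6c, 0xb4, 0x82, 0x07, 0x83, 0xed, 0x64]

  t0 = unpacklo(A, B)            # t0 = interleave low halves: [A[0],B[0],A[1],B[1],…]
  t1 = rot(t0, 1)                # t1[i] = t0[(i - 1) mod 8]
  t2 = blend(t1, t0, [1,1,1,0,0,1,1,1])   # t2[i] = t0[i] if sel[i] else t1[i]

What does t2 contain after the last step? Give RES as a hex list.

  t0: ce c1 35 6c ab b4 95 82
  t1: 82 ce c1 35 6c ab b4 95
  t2: ce c1 35 35 6c b4 95 82

RES = [ 0xce  0xc1  0x35  0x35  0x6c  0xb4  0x95  0x82 ]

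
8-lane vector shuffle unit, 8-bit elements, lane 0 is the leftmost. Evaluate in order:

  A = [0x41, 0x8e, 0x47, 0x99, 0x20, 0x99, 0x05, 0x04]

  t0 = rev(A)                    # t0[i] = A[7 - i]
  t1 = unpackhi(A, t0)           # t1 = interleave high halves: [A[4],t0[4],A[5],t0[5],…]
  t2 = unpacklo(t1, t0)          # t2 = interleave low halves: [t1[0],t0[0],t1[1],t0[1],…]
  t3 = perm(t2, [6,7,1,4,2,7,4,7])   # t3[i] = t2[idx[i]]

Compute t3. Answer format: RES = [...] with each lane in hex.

t0 = [0x04, 0x05, 0x99, 0x20, 0x99, 0x47, 0x8e, 0x41]
t1 = [0x20, 0x99, 0x99, 0x47, 0x05, 0x8e, 0x04, 0x41]
t2 = [0x20, 0x04, 0x99, 0x05, 0x99, 0x99, 0x47, 0x20]
t3 = [0x47, 0x20, 0x04, 0x99, 0x99, 0x20, 0x99, 0x20]

RES = [ 0x47  0x20  0x04  0x99  0x99  0x20  0x99  0x20 ]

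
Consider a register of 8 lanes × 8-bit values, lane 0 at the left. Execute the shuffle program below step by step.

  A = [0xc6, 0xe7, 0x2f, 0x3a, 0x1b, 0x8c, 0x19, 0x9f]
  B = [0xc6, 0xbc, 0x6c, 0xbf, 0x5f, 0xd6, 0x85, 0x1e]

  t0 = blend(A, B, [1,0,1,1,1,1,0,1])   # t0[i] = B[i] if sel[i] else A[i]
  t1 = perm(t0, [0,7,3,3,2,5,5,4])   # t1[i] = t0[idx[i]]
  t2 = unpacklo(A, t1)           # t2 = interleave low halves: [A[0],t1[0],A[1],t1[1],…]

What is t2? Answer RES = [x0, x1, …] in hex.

→ t0 |c6|e7|6c|bf|5f|d6|19|1e|
→ t1 |c6|1e|bf|bf|6c|d6|d6|5f|
→ t2 |c6|c6|e7|1e|2f|bf|3a|bf|

RES = [0xc6, 0xc6, 0xe7, 0x1e, 0x2f, 0xbf, 0x3a, 0xbf]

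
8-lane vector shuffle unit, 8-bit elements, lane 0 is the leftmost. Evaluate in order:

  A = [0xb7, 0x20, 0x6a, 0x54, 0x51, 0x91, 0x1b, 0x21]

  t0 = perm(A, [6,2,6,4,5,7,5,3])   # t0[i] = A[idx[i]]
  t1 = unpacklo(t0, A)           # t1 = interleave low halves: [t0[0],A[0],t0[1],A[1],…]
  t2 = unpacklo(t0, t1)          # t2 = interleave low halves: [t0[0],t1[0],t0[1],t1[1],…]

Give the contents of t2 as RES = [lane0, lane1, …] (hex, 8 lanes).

RES = [0x1b, 0x1b, 0x6a, 0xb7, 0x1b, 0x6a, 0x51, 0x20]

  t0: 1b 6a 1b 51 91 21 91 54
  t1: 1b b7 6a 20 1b 6a 51 54
  t2: 1b 1b 6a b7 1b 6a 51 20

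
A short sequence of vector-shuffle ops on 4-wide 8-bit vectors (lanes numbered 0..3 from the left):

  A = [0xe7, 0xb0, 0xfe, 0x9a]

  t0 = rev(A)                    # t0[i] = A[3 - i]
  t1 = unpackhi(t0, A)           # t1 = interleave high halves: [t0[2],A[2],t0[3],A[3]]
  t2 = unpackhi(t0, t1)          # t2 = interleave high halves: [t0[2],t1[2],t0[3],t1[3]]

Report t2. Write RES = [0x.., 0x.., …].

RES = [ 0xb0  0xe7  0xe7  0x9a ]

→ t0 |9a|fe|b0|e7|
→ t1 |b0|fe|e7|9a|
→ t2 |b0|e7|e7|9a|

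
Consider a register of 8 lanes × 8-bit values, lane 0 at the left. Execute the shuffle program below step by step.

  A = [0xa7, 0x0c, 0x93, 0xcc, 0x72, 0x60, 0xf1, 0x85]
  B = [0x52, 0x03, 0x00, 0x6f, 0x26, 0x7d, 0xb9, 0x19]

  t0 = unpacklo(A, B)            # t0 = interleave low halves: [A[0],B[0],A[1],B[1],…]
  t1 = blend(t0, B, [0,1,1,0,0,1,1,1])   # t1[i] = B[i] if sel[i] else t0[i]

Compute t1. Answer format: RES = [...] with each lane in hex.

t0 = [0xa7, 0x52, 0x0c, 0x03, 0x93, 0x00, 0xcc, 0x6f]
t1 = [0xa7, 0x03, 0x00, 0x03, 0x93, 0x7d, 0xb9, 0x19]

RES = [ 0xa7  0x03  0x00  0x03  0x93  0x7d  0xb9  0x19 ]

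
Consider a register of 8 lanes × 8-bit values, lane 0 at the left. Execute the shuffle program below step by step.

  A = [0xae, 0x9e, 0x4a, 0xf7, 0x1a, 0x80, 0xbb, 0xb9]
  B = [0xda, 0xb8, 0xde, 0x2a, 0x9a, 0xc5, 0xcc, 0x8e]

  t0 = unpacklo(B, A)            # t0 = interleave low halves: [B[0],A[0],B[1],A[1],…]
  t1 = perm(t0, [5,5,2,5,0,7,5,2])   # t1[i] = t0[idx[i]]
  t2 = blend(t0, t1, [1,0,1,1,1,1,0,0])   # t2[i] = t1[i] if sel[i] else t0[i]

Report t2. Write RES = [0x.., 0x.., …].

RES = [ 0x4a  0xae  0xb8  0x4a  0xda  0xf7  0x2a  0xf7 ]

→ t0 |da|ae|b8|9e|de|4a|2a|f7|
→ t1 |4a|4a|b8|4a|da|f7|4a|b8|
→ t2 |4a|ae|b8|4a|da|f7|2a|f7|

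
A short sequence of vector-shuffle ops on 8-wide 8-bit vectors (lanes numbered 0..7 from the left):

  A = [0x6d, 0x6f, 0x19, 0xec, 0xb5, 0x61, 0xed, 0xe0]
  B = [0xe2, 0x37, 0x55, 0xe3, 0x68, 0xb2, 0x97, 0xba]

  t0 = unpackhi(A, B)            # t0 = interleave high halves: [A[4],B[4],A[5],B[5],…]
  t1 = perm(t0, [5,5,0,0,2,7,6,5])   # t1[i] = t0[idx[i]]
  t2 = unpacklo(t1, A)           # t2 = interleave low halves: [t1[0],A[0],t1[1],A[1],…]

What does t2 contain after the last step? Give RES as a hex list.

RES = [0x97, 0x6d, 0x97, 0x6f, 0xb5, 0x19, 0xb5, 0xec]

t0 = [0xb5, 0x68, 0x61, 0xb2, 0xed, 0x97, 0xe0, 0xba]
t1 = [0x97, 0x97, 0xb5, 0xb5, 0x61, 0xba, 0xe0, 0x97]
t2 = [0x97, 0x6d, 0x97, 0x6f, 0xb5, 0x19, 0xb5, 0xec]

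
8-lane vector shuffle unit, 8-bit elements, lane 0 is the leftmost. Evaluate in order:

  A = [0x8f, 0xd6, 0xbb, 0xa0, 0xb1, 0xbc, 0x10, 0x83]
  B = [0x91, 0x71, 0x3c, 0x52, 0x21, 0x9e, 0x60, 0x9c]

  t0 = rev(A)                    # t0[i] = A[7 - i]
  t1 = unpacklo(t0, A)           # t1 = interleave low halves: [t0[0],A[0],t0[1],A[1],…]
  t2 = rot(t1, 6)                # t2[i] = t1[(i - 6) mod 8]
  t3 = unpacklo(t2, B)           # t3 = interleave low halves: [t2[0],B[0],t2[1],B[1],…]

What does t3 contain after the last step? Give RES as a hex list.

  t0: 83 10 bc b1 a0 bb d6 8f
  t1: 83 8f 10 d6 bc bb b1 a0
  t2: 10 d6 bc bb b1 a0 83 8f
  t3: 10 91 d6 71 bc 3c bb 52

RES = [0x10, 0x91, 0xd6, 0x71, 0xbc, 0x3c, 0xbb, 0x52]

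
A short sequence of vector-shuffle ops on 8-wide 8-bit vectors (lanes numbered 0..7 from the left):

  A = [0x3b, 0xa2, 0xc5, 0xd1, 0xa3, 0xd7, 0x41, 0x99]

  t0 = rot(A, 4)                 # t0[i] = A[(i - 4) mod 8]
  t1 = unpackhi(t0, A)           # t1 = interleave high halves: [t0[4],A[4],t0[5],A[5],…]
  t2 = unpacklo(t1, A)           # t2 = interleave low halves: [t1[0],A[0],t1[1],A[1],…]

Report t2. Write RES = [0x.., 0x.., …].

RES = [0x3b, 0x3b, 0xa3, 0xa2, 0xa2, 0xc5, 0xd7, 0xd1]

→ t0 |a3|d7|41|99|3b|a2|c5|d1|
→ t1 |3b|a3|a2|d7|c5|41|d1|99|
→ t2 |3b|3b|a3|a2|a2|c5|d7|d1|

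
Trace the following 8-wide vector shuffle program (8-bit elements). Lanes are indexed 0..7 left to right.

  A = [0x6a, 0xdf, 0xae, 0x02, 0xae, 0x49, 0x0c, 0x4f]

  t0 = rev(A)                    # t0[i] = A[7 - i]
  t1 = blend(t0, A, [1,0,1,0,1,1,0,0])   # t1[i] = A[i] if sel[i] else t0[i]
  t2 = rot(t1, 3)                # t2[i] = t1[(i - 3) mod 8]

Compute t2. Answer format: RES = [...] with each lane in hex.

RES = [ 0x49  0xdf  0x6a  0x6a  0x0c  0xae  0xae  0xae ]

→ t0 |4f|0c|49|ae|02|ae|df|6a|
→ t1 |6a|0c|ae|ae|ae|49|df|6a|
→ t2 |49|df|6a|6a|0c|ae|ae|ae|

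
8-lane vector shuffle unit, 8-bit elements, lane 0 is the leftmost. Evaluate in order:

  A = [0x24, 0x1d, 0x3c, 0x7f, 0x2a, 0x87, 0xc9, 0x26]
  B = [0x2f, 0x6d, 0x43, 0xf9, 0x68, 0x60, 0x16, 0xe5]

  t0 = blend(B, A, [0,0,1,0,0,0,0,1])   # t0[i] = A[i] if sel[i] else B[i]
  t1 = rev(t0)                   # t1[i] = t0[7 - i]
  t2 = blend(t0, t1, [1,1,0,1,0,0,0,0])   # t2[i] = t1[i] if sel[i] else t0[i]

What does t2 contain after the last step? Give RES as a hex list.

  t0: 2f 6d 3c f9 68 60 16 26
  t1: 26 16 60 68 f9 3c 6d 2f
  t2: 26 16 3c 68 68 60 16 26

RES = [ 0x26  0x16  0x3c  0x68  0x68  0x60  0x16  0x26 ]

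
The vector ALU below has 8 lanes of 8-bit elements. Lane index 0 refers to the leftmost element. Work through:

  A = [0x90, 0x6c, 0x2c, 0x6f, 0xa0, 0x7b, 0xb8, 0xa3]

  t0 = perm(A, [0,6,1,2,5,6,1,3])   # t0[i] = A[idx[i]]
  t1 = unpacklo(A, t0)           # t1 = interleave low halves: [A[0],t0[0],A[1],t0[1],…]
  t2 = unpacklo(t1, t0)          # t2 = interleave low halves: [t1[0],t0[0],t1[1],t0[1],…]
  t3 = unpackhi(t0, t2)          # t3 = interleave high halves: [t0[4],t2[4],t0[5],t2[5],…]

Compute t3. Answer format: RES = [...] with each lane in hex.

RES = [0x7b, 0x6c, 0xb8, 0x6c, 0x6c, 0xb8, 0x6f, 0x2c]

t0 = [0x90, 0xb8, 0x6c, 0x2c, 0x7b, 0xb8, 0x6c, 0x6f]
t1 = [0x90, 0x90, 0x6c, 0xb8, 0x2c, 0x6c, 0x6f, 0x2c]
t2 = [0x90, 0x90, 0x90, 0xb8, 0x6c, 0x6c, 0xb8, 0x2c]
t3 = [0x7b, 0x6c, 0xb8, 0x6c, 0x6c, 0xb8, 0x6f, 0x2c]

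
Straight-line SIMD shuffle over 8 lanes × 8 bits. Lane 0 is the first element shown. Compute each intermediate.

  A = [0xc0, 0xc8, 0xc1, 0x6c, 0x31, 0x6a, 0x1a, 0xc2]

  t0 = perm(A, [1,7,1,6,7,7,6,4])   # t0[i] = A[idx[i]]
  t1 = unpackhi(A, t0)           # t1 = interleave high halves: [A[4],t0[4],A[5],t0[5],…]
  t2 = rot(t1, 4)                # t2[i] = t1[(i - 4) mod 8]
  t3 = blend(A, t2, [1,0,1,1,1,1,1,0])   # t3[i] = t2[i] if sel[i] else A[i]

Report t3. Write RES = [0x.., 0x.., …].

RES = [ 0x1a  0xc8  0xc2  0x31  0x31  0xc2  0x6a  0xc2 ]

  t0: c8 c2 c8 1a c2 c2 1a 31
  t1: 31 c2 6a c2 1a 1a c2 31
  t2: 1a 1a c2 31 31 c2 6a c2
  t3: 1a c8 c2 31 31 c2 6a c2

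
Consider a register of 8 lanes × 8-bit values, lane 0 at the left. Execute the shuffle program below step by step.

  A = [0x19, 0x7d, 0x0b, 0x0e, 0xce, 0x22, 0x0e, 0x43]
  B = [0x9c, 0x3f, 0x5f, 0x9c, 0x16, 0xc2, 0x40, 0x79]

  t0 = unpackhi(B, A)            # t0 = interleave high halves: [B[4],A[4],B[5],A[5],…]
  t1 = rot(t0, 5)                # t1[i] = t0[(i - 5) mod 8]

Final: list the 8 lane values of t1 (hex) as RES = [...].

RES = [ 0x22  0x40  0x0e  0x79  0x43  0x16  0xce  0xc2 ]

t0 = [0x16, 0xce, 0xc2, 0x22, 0x40, 0x0e, 0x79, 0x43]
t1 = [0x22, 0x40, 0x0e, 0x79, 0x43, 0x16, 0xce, 0xc2]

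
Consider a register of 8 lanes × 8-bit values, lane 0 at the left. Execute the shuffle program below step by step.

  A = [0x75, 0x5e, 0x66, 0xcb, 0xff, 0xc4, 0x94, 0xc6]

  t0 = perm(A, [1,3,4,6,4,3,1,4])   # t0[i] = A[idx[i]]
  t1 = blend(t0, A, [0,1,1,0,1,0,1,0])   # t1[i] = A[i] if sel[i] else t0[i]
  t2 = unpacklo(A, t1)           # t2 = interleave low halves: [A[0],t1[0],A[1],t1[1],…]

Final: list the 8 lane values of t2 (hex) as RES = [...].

RES = [0x75, 0x5e, 0x5e, 0x5e, 0x66, 0x66, 0xcb, 0x94]

→ t0 |5e|cb|ff|94|ff|cb|5e|ff|
→ t1 |5e|5e|66|94|ff|cb|94|ff|
→ t2 |75|5e|5e|5e|66|66|cb|94|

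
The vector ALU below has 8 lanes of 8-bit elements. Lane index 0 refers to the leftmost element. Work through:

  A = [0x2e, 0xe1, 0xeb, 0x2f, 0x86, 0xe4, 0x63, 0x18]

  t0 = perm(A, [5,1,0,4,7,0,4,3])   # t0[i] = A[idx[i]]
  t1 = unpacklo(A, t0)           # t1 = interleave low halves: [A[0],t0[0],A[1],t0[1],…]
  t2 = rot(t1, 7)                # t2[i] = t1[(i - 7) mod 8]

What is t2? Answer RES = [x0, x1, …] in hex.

RES = [0xe4, 0xe1, 0xe1, 0xeb, 0x2e, 0x2f, 0x86, 0x2e]

t0 = [0xe4, 0xe1, 0x2e, 0x86, 0x18, 0x2e, 0x86, 0x2f]
t1 = [0x2e, 0xe4, 0xe1, 0xe1, 0xeb, 0x2e, 0x2f, 0x86]
t2 = [0xe4, 0xe1, 0xe1, 0xeb, 0x2e, 0x2f, 0x86, 0x2e]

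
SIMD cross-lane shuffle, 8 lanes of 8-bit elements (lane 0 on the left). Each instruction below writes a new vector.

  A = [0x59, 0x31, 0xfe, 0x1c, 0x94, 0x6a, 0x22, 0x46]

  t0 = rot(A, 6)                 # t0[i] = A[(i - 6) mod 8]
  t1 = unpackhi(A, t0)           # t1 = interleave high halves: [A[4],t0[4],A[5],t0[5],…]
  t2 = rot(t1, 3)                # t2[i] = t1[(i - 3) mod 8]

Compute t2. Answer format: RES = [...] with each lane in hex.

t0 = [0xfe, 0x1c, 0x94, 0x6a, 0x22, 0x46, 0x59, 0x31]
t1 = [0x94, 0x22, 0x6a, 0x46, 0x22, 0x59, 0x46, 0x31]
t2 = [0x59, 0x46, 0x31, 0x94, 0x22, 0x6a, 0x46, 0x22]

RES = [0x59, 0x46, 0x31, 0x94, 0x22, 0x6a, 0x46, 0x22]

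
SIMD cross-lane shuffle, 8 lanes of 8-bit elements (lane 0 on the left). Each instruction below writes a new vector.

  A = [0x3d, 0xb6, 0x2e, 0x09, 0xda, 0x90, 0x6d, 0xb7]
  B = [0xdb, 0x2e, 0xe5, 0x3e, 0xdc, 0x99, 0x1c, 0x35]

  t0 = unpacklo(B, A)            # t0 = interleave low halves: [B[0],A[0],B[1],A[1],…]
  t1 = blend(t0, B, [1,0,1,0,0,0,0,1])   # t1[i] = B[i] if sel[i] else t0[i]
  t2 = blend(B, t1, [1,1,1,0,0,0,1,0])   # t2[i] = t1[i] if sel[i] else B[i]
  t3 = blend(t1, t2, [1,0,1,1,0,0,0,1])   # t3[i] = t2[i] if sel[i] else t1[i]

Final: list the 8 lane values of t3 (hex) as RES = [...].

  t0: db 3d 2e b6 e5 2e 3e 09
  t1: db 3d e5 b6 e5 2e 3e 35
  t2: db 3d e5 3e dc 99 3e 35
  t3: db 3d e5 3e e5 2e 3e 35

RES = [0xdb, 0x3d, 0xe5, 0x3e, 0xe5, 0x2e, 0x3e, 0x35]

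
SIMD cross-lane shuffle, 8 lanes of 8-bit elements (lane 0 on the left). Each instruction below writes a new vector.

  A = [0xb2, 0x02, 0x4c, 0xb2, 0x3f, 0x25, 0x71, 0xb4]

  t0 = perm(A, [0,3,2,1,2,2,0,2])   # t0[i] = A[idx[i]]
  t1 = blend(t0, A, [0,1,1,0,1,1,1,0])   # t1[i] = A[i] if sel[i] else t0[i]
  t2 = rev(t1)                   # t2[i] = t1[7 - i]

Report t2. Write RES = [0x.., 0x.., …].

RES = [ 0x4c  0x71  0x25  0x3f  0x02  0x4c  0x02  0xb2 ]

t0 = [0xb2, 0xb2, 0x4c, 0x02, 0x4c, 0x4c, 0xb2, 0x4c]
t1 = [0xb2, 0x02, 0x4c, 0x02, 0x3f, 0x25, 0x71, 0x4c]
t2 = [0x4c, 0x71, 0x25, 0x3f, 0x02, 0x4c, 0x02, 0xb2]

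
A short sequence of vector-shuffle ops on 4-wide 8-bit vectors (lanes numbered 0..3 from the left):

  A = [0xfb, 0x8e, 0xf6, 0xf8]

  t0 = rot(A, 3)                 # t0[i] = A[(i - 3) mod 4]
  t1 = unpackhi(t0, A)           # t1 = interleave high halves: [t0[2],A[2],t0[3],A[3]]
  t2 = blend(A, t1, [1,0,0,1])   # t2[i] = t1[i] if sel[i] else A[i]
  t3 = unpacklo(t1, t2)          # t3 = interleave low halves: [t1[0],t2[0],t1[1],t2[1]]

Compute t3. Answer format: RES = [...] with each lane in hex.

RES = [ 0xf8  0xf8  0xf6  0x8e ]

  t0: 8e f6 f8 fb
  t1: f8 f6 fb f8
  t2: f8 8e f6 f8
  t3: f8 f8 f6 8e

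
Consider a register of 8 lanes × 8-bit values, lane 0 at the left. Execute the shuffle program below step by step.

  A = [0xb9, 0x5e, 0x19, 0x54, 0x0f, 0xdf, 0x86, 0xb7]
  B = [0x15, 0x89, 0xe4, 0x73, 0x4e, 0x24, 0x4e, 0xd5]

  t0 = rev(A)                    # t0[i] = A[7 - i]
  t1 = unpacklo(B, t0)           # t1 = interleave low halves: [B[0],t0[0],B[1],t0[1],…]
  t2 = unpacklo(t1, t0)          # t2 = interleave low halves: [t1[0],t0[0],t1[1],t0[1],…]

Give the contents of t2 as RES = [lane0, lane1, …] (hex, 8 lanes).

  t0: b7 86 df 0f 54 19 5e b9
  t1: 15 b7 89 86 e4 df 73 0f
  t2: 15 b7 b7 86 89 df 86 0f

RES = [0x15, 0xb7, 0xb7, 0x86, 0x89, 0xdf, 0x86, 0x0f]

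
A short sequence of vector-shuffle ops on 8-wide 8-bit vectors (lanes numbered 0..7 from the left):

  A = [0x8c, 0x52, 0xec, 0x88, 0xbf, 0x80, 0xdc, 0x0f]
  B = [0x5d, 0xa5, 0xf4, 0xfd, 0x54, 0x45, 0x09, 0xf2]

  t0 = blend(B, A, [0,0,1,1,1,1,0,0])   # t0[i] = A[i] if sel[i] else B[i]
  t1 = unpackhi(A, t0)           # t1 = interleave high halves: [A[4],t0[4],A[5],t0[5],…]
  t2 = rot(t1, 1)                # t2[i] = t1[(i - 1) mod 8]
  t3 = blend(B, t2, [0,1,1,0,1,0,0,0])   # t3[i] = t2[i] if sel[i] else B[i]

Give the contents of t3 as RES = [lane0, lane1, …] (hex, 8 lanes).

RES = [0x5d, 0xbf, 0xbf, 0xfd, 0x80, 0x45, 0x09, 0xf2]

t0 = [0x5d, 0xa5, 0xec, 0x88, 0xbf, 0x80, 0x09, 0xf2]
t1 = [0xbf, 0xbf, 0x80, 0x80, 0xdc, 0x09, 0x0f, 0xf2]
t2 = [0xf2, 0xbf, 0xbf, 0x80, 0x80, 0xdc, 0x09, 0x0f]
t3 = [0x5d, 0xbf, 0xbf, 0xfd, 0x80, 0x45, 0x09, 0xf2]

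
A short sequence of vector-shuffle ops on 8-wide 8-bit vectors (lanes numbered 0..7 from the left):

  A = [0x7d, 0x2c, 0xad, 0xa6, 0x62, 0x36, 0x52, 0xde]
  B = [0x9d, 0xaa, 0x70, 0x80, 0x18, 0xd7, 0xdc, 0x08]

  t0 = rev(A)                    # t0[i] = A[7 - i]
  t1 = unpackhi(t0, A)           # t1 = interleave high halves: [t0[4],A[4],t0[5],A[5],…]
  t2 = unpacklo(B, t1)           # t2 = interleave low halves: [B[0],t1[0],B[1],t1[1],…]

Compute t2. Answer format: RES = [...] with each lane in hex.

RES = [ 0x9d  0xa6  0xaa  0x62  0x70  0xad  0x80  0x36 ]

  t0: de 52 36 62 a6 ad 2c 7d
  t1: a6 62 ad 36 2c 52 7d de
  t2: 9d a6 aa 62 70 ad 80 36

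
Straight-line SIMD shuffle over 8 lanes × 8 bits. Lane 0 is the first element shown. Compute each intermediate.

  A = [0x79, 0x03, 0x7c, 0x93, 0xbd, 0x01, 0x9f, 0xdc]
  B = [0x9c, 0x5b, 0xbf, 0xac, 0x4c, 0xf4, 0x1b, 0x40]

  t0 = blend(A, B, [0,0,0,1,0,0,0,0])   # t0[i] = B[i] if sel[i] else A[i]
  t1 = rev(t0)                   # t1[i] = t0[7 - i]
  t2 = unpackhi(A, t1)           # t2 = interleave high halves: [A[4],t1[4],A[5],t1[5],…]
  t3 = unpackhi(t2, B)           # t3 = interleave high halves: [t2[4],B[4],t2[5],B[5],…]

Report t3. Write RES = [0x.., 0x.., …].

RES = [ 0x9f  0x4c  0x03  0xf4  0xdc  0x1b  0x79  0x40 ]

t0 = [0x79, 0x03, 0x7c, 0xac, 0xbd, 0x01, 0x9f, 0xdc]
t1 = [0xdc, 0x9f, 0x01, 0xbd, 0xac, 0x7c, 0x03, 0x79]
t2 = [0xbd, 0xac, 0x01, 0x7c, 0x9f, 0x03, 0xdc, 0x79]
t3 = [0x9f, 0x4c, 0x03, 0xf4, 0xdc, 0x1b, 0x79, 0x40]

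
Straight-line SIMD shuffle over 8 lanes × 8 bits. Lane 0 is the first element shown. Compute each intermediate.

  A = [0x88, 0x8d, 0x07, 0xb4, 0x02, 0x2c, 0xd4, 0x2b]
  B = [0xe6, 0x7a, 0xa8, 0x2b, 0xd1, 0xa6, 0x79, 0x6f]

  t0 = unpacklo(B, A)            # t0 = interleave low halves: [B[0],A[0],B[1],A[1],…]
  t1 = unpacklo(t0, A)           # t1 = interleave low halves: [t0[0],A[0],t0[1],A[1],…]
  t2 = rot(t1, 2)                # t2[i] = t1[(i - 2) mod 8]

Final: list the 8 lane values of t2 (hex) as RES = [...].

→ t0 |e6|88|7a|8d|a8|07|2b|b4|
→ t1 |e6|88|88|8d|7a|07|8d|b4|
→ t2 |8d|b4|e6|88|88|8d|7a|07|

RES = [0x8d, 0xb4, 0xe6, 0x88, 0x88, 0x8d, 0x7a, 0x07]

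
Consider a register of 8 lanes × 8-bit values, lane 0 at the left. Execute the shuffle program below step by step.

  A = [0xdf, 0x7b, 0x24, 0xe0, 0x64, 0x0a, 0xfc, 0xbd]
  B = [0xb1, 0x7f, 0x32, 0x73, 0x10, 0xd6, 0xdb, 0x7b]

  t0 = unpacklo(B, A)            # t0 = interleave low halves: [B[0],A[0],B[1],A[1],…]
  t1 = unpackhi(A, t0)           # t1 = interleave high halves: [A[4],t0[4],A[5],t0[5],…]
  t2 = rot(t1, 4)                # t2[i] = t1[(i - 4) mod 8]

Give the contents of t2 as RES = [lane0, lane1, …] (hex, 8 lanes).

RES = [0xfc, 0x73, 0xbd, 0xe0, 0x64, 0x32, 0x0a, 0x24]

→ t0 |b1|df|7f|7b|32|24|73|e0|
→ t1 |64|32|0a|24|fc|73|bd|e0|
→ t2 |fc|73|bd|e0|64|32|0a|24|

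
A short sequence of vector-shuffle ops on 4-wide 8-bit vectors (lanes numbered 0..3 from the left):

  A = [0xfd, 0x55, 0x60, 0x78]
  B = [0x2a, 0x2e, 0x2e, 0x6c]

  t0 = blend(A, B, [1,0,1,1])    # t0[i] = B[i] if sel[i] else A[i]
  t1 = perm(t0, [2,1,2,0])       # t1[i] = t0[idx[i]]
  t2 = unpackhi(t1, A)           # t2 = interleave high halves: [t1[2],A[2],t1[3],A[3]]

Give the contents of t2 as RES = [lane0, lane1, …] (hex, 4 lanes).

RES = [ 0x2e  0x60  0x2a  0x78 ]

t0 = [0x2a, 0x55, 0x2e, 0x6c]
t1 = [0x2e, 0x55, 0x2e, 0x2a]
t2 = [0x2e, 0x60, 0x2a, 0x78]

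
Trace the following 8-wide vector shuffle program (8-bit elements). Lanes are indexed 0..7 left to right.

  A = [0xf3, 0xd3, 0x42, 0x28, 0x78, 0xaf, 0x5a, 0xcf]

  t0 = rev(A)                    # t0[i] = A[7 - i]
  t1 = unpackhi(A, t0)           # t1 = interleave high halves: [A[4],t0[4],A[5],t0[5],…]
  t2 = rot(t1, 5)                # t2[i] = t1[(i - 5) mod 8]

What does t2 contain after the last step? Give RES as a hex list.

RES = [0x42, 0x5a, 0xd3, 0xcf, 0xf3, 0x78, 0x28, 0xaf]

  t0: cf 5a af 78 28 42 d3 f3
  t1: 78 28 af 42 5a d3 cf f3
  t2: 42 5a d3 cf f3 78 28 af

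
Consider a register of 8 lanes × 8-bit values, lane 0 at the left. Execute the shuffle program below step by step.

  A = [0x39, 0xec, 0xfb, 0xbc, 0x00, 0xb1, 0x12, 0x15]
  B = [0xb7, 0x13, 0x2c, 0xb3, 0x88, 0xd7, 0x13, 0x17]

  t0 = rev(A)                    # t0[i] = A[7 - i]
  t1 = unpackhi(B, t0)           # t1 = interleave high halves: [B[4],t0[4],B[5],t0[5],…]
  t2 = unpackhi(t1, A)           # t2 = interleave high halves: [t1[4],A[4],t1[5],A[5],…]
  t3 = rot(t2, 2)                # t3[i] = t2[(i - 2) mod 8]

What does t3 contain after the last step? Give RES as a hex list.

RES = [ 0x39  0x15  0x13  0x00  0xec  0xb1  0x17  0x12 ]

t0 = [0x15, 0x12, 0xb1, 0x00, 0xbc, 0xfb, 0xec, 0x39]
t1 = [0x88, 0xbc, 0xd7, 0xfb, 0x13, 0xec, 0x17, 0x39]
t2 = [0x13, 0x00, 0xec, 0xb1, 0x17, 0x12, 0x39, 0x15]
t3 = [0x39, 0x15, 0x13, 0x00, 0xec, 0xb1, 0x17, 0x12]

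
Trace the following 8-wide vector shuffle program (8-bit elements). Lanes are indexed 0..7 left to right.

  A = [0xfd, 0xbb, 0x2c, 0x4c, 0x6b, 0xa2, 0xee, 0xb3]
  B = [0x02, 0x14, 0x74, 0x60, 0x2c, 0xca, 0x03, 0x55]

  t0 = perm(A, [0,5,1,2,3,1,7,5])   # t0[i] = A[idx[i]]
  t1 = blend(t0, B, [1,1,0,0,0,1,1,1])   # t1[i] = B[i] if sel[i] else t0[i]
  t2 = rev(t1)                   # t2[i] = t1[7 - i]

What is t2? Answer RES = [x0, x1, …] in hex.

  t0: fd a2 bb 2c 4c bb b3 a2
  t1: 02 14 bb 2c 4c ca 03 55
  t2: 55 03 ca 4c 2c bb 14 02

RES = [0x55, 0x03, 0xca, 0x4c, 0x2c, 0xbb, 0x14, 0x02]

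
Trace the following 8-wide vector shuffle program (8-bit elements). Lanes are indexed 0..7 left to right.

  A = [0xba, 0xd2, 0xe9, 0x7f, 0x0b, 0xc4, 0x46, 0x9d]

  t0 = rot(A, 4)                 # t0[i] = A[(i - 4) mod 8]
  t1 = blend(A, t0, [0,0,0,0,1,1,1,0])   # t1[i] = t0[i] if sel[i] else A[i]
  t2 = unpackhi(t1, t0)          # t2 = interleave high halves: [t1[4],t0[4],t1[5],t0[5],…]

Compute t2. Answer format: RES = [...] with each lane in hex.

→ t0 |0b|c4|46|9d|ba|d2|e9|7f|
→ t1 |ba|d2|e9|7f|ba|d2|e9|9d|
→ t2 |ba|ba|d2|d2|e9|e9|9d|7f|

RES = [0xba, 0xba, 0xd2, 0xd2, 0xe9, 0xe9, 0x9d, 0x7f]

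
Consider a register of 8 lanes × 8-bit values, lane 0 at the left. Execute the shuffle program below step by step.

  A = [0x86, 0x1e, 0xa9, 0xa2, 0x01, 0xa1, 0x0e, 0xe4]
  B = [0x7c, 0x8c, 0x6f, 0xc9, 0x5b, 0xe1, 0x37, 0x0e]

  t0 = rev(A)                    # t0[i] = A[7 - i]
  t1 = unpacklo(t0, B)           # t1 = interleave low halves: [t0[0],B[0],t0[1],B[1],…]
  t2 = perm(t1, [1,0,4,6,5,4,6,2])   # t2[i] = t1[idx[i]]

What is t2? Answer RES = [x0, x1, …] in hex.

  t0: e4 0e a1 01 a2 a9 1e 86
  t1: e4 7c 0e 8c a1 6f 01 c9
  t2: 7c e4 a1 01 6f a1 01 0e

RES = [0x7c, 0xe4, 0xa1, 0x01, 0x6f, 0xa1, 0x01, 0x0e]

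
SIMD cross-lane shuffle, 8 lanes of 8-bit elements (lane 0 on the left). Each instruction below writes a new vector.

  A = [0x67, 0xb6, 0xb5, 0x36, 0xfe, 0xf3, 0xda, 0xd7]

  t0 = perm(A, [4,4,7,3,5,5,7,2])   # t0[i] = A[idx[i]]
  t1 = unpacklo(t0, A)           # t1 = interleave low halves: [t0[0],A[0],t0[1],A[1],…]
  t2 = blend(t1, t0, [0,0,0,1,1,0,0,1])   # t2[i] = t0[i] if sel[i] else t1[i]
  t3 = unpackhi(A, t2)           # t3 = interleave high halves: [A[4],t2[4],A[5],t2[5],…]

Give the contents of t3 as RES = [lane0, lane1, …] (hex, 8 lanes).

RES = [0xfe, 0xf3, 0xf3, 0xb5, 0xda, 0x36, 0xd7, 0xb5]

  t0: fe fe d7 36 f3 f3 d7 b5
  t1: fe 67 fe b6 d7 b5 36 36
  t2: fe 67 fe 36 f3 b5 36 b5
  t3: fe f3 f3 b5 da 36 d7 b5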